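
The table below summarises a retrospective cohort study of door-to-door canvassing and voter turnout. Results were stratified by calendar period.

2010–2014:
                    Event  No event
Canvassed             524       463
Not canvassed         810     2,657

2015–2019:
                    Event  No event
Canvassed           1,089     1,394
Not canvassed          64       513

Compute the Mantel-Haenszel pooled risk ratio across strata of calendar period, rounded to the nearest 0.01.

2.65

RR_MH = Σ(aᵢ·n₀ᵢ/nᵢ) / Σ(cᵢ·n₁ᵢ/nᵢ), with n₁ᵢ = aᵢ+bᵢ (exposed), n₀ᵢ = cᵢ+dᵢ (unexposed), nᵢ = n₁ᵢ+n₀ᵢ.
Stratum 1 (2010–2014): n₁ = 987, n₀ = 3467, n = 4454; a·n₀/n = 524·3467/4454 = 407.8824; c·n₁/n = 810·987/4454 = 179.4948
Stratum 2 (2015–2019): n₁ = 2483, n₀ = 577, n = 3060; a·n₀/n = 1089·577/3060 = 205.3441; c·n₁/n = 64·2483/3060 = 51.9320
RR_MH = (407.8824 + 205.3441) / (179.4948 + 51.9320) = 613.2265 / 231.4269 = 2.64976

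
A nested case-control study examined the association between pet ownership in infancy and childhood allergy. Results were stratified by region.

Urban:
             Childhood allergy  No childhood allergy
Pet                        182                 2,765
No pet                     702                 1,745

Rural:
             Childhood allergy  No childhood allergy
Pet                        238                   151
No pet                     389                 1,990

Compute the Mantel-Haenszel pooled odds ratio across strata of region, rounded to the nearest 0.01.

OR_MH = Σ(aᵢdᵢ/nᵢ) / Σ(bᵢcᵢ/nᵢ), where nᵢ is the stratum total.
Stratum 1 (Urban): n = 5394; a·d/n = 182·1745/5394 = 58.8784; b·c/n = 2765·702/5394 = 359.8498
Stratum 2 (Rural): n = 2768; a·d/n = 238·1990/2768 = 171.1055; b·c/n = 151·389/2768 = 21.2207
OR_MH = (58.8784 + 171.1055) / (359.8498 + 21.2207) = 229.9839 / 381.0706 = 0.60352

0.60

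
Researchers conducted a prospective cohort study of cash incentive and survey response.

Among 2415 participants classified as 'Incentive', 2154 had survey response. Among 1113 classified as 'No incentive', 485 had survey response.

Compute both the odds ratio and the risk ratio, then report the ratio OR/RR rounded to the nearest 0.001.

From the description: a = 2154, b = 261, c = 485, d = 628.
OR = (2154·628)/(261·485) = 1352712/126585 = 10.68620
Risk in exposed = 2154/2415 = 0.89193; risk in unexposed = 485/1113 = 0.43576; RR = 2.04683
OR/RR = 10.68620 / 2.04683 = 5.22085
The outcome is not rare, so the OR lies further from 1 than the RR.

5.221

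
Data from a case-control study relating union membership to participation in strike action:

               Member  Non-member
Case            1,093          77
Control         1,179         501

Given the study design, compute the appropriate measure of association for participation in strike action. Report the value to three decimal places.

Reading the table with exposure as columns: a = 1093 (Member, case), b = 1179 (Member, non-case), c = 77 (Non-member, case), d = 501.
This is a case-control study: participants were sampled on outcome status, so risks in the source population cannot be estimated directly — relative risk is not valid here. The odds ratio is the appropriate measure.
OR = (a·d)/(b·c) = (1093 × 501) / (1179 × 77) = 547593 / 90783 = 6.03189

6.032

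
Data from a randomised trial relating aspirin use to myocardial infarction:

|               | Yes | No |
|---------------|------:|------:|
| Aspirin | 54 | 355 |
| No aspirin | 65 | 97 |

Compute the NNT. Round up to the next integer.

4

Risk in treated group = 54/409 = 0.13203; risk in control = 65/162 = 0.40123.
Absolute risk reduction = 0.40123 − 0.13203 = 0.26921
NNT = 1 / ARR = 1 / 0.26921 = 3.715 → round up → 4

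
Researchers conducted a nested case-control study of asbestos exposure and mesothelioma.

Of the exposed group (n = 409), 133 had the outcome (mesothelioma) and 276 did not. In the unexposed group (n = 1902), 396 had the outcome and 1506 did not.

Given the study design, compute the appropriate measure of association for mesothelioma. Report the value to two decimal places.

1.83

From the description: a = 133, b = 276, c = 396, d = 1506.
This is a nested case-control study: participants were sampled on outcome status, so risks in the source population cannot be estimated directly — relative risk is not valid here. The odds ratio is the appropriate measure.
OR = (a·d)/(b·c) = (133 × 1506) / (276 × 396) = 200298 / 109296 = 1.83262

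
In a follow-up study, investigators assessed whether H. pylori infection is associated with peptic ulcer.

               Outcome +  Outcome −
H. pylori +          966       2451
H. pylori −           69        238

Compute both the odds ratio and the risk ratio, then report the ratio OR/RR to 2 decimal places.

1.08

Cells: a = 966, b = 2451, c = 69, d = 238.
OR = (966·238)/(2451·69) = 229908/169119 = 1.35945
Risk in exposed = 966/3417 = 0.28270; risk in unexposed = 69/307 = 0.22476; RR = 1.25783
OR/RR = 1.35945 / 1.25783 = 1.08079
The outcome is not rare, so the OR lies further from 1 than the RR.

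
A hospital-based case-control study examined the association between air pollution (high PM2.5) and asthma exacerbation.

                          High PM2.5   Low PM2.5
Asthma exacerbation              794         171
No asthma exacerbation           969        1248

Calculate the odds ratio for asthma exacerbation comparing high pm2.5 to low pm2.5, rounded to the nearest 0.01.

5.98

Reading the table with exposure as columns: a = 794 (High PM2.5, case), b = 969 (High PM2.5, non-case), c = 171 (Low PM2.5, case), d = 1248.
OR = (a·d)/(b·c) = (794 × 1248) / (969 × 171) = 990912 / 165699 = 5.98019
The odds of asthma exacerbation are about 5.98 times as high in the high pm2.5 group.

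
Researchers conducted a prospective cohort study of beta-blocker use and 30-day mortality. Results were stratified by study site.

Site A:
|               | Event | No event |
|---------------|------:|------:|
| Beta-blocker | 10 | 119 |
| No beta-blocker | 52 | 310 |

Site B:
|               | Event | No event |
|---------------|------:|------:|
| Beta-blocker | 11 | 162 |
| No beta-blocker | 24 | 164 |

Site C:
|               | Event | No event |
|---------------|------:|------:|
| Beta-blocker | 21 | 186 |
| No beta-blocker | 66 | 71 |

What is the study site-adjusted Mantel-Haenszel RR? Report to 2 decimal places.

RR_MH = Σ(aᵢ·n₀ᵢ/nᵢ) / Σ(cᵢ·n₁ᵢ/nᵢ), with n₁ᵢ = aᵢ+bᵢ (exposed), n₀ᵢ = cᵢ+dᵢ (unexposed), nᵢ = n₁ᵢ+n₀ᵢ.
Stratum 1 (Site A): n₁ = 129, n₀ = 362, n = 491; a·n₀/n = 10·362/491 = 7.3727; c·n₁/n = 52·129/491 = 13.6619
Stratum 2 (Site B): n₁ = 173, n₀ = 188, n = 361; a·n₀/n = 11·188/361 = 5.7285; c·n₁/n = 24·173/361 = 11.5014
Stratum 3 (Site C): n₁ = 207, n₀ = 137, n = 344; a·n₀/n = 21·137/344 = 8.3634; c·n₁/n = 66·207/344 = 39.7151
RR_MH = (7.3727 + 5.7285 + 8.3634) / (13.6619 + 11.5014 + 39.7151) = 21.4646 / 64.8784 = 0.33084

0.33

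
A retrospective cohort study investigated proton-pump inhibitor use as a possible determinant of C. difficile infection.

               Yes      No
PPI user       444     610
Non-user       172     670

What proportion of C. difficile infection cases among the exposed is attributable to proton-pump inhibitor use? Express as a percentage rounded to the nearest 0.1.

Cells: a = 444, b = 610, c = 172, d = 670.
Risk in exposed = 444/1054 = 0.42125; risk in unexposed = 172/842 = 0.20428.
RR = 0.42125/0.20428 = 2.06218
AR% = (RR − 1)/RR × 100 = (2.06218 − 1)/2.06218 × 100 = 51.5076%

51.5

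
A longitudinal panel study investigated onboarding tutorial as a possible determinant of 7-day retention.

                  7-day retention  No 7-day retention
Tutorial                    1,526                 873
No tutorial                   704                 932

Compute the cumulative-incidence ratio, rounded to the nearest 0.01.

Cells: a = 1526, b = 873, c = 704, d = 932.
Risk in exposed = 1526/2399 = 0.63610; risk in unexposed = 704/1636 = 0.43032.
RR = 0.63610 / 0.43032 = 1.47821
The risk among the exposed is 1.48 times that among the unexposed.

1.48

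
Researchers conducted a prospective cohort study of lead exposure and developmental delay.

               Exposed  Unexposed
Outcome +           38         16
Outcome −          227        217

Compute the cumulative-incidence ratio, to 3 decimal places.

2.088

Reading the table with exposure as columns: a = 38 (Exposed, case), b = 227 (Exposed, non-case), c = 16 (Unexposed, case), d = 217.
Risk in exposed = 38/265 = 0.14340; risk in unexposed = 16/233 = 0.06867.
RR = 0.14340 / 0.06867 = 2.08821
The risk among the exposed is 2.09 times that among the unexposed.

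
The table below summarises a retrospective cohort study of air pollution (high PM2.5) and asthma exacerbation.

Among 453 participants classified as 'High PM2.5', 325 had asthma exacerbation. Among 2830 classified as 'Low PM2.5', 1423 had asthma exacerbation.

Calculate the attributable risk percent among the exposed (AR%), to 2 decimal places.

From the description: a = 325, b = 128, c = 1423, d = 1407.
Risk in exposed = 325/453 = 0.71744; risk in unexposed = 1423/2830 = 0.50283.
RR = 0.71744/0.50283 = 1.42681
AR% = (RR − 1)/RR × 100 = (1.42681 − 1)/1.42681 × 100 = 29.9137%

29.91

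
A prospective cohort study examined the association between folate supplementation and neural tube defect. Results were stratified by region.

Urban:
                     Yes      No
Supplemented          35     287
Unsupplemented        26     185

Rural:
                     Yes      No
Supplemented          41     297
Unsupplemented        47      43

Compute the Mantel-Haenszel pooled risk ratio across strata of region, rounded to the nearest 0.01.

0.43

RR_MH = Σ(aᵢ·n₀ᵢ/nᵢ) / Σ(cᵢ·n₁ᵢ/nᵢ), with n₁ᵢ = aᵢ+bᵢ (exposed), n₀ᵢ = cᵢ+dᵢ (unexposed), nᵢ = n₁ᵢ+n₀ᵢ.
Stratum 1 (Urban): n₁ = 322, n₀ = 211, n = 533; a·n₀/n = 35·211/533 = 13.8555; c·n₁/n = 26·322/533 = 15.7073
Stratum 2 (Rural): n₁ = 338, n₀ = 90, n = 428; a·n₀/n = 41·90/428 = 8.6215; c·n₁/n = 47·338/428 = 37.1168
RR_MH = (13.8555 + 8.6215) / (15.7073 + 37.1168) = 22.4770 / 52.8241 = 0.42551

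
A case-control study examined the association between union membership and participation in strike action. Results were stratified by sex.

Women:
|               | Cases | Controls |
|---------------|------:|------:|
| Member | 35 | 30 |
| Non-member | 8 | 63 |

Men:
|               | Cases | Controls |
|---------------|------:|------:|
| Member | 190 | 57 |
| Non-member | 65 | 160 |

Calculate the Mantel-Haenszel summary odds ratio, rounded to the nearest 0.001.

OR_MH = Σ(aᵢdᵢ/nᵢ) / Σ(bᵢcᵢ/nᵢ), where nᵢ is the stratum total.
Stratum 1 (Women): n = 136; a·d/n = 35·63/136 = 16.2132; b·c/n = 30·8/136 = 1.7647
Stratum 2 (Men): n = 472; a·d/n = 190·160/472 = 64.4068; b·c/n = 57·65/472 = 7.8496
OR_MH = (16.2132 + 64.4068) / (1.7647 + 7.8496) = 80.6200 / 9.6143 = 8.38544

8.385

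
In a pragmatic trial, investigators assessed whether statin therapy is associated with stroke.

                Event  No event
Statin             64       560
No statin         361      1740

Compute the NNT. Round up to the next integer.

Risk in treated group = 64/624 = 0.10256; risk in control = 361/2101 = 0.17182.
Absolute risk reduction = 0.17182 − 0.10256 = 0.06926
NNT = 1 / ARR = 1 / 0.06926 = 14.439 → round up → 15

15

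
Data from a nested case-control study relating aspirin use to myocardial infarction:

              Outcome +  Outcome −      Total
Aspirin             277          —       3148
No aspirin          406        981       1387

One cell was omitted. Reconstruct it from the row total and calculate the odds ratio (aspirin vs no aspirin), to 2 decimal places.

0.23

The missing cell is in the exposed row: 3148 − 277 = 2871.
So a = 277, b = 2871, c = 406, d = 981.
OR = (a·d)/(b·c) = (277 × 981) / (2871 × 406) = 271737 / 1165626 = 0.23313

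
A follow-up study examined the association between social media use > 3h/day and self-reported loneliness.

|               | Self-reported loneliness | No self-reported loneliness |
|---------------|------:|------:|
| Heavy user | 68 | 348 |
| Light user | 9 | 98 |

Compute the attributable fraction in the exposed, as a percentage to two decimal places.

Cells: a = 68, b = 348, c = 9, d = 98.
Risk in exposed = 68/416 = 0.16346; risk in unexposed = 9/107 = 0.08411.
RR = 0.16346/0.08411 = 1.94338
AR% = (RR − 1)/RR × 100 = (1.94338 − 1)/1.94338 × 100 = 48.5432%

48.54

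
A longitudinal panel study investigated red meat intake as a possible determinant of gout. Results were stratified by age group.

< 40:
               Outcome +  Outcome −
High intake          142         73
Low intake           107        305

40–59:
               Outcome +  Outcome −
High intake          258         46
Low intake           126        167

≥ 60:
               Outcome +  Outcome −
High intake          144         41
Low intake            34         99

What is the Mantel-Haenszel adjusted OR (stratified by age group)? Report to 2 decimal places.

7.01

OR_MH = Σ(aᵢdᵢ/nᵢ) / Σ(bᵢcᵢ/nᵢ), where nᵢ is the stratum total.
Stratum 1 (< 40): n = 627; a·d/n = 142·305/627 = 69.0750; b·c/n = 73·107/627 = 12.4577
Stratum 2 (40–59): n = 597; a·d/n = 258·167/597 = 72.1709; b·c/n = 46·126/597 = 9.7085
Stratum 3 (≥ 60): n = 318; a·d/n = 144·99/318 = 44.8302; b·c/n = 41·34/318 = 4.3836
OR_MH = (69.0750 + 72.1709 + 44.8302) / (12.4577 + 9.7085 + 4.3836) = 186.0760 / 26.5499 = 7.00853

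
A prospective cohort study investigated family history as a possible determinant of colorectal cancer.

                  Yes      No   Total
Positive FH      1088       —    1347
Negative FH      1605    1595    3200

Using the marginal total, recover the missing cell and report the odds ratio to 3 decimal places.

4.175

The missing cell is in the exposed row: 1347 − 1088 = 259.
So a = 1088, b = 259, c = 1605, d = 1595.
OR = (a·d)/(b·c) = (1088 × 1595) / (259 × 1605) = 1735360 / 415695 = 4.17460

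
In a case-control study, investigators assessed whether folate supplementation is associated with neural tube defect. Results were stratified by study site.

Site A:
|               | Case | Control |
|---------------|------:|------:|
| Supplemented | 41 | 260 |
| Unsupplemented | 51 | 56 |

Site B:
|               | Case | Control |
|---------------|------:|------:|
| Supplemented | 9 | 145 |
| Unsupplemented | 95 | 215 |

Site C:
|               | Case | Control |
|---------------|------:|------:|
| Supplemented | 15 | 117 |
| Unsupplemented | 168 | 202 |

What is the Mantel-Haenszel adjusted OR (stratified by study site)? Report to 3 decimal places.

OR_MH = Σ(aᵢdᵢ/nᵢ) / Σ(bᵢcᵢ/nᵢ), where nᵢ is the stratum total.
Stratum 1 (Site A): n = 408; a·d/n = 41·56/408 = 5.6275; b·c/n = 260·51/408 = 32.5000
Stratum 2 (Site B): n = 464; a·d/n = 9·215/464 = 4.1703; b·c/n = 145·95/464 = 29.6875
Stratum 3 (Site C): n = 502; a·d/n = 15·202/502 = 6.0359; b·c/n = 117·168/502 = 39.1554
OR_MH = (5.6275 + 4.1703 + 6.0359) / (32.5000 + 29.6875 + 39.1554) = 15.8336 / 101.3429 = 0.15624

0.156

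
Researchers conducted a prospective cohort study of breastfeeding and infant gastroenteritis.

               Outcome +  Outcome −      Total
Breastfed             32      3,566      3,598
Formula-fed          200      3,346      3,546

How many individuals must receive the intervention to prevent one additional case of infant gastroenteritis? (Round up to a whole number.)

22

Risk in treated group = 32/3598 = 0.00889; risk in control = 200/3546 = 0.05640.
Absolute risk reduction = 0.05640 − 0.00889 = 0.04751
NNT = 1 / ARR = 1 / 0.04751 = 21.049 → round up → 22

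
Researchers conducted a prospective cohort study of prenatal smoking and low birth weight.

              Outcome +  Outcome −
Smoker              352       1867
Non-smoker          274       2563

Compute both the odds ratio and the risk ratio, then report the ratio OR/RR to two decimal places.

1.07

Cells: a = 352, b = 1867, c = 274, d = 2563.
OR = (352·2563)/(1867·274) = 902176/511558 = 1.76358
Risk in exposed = 352/2219 = 0.15863; risk in unexposed = 274/2837 = 0.09658; RR = 1.64246
OR/RR = 1.76358 / 1.64246 = 1.07375
The outcome is not rare, so the OR lies further from 1 than the RR.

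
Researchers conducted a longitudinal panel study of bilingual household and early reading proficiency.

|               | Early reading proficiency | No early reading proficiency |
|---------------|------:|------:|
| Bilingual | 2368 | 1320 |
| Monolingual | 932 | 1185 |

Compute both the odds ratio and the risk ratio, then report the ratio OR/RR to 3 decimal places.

Cells: a = 2368, b = 1320, c = 932, d = 1185.
OR = (2368·1185)/(1320·932) = 2806080/1230240 = 2.28092
Risk in exposed = 2368/3688 = 0.64208; risk in unexposed = 932/2117 = 0.44025; RR = 1.45846
OR/RR = 2.28092 / 1.45846 = 1.56392
The outcome is not rare, so the OR lies further from 1 than the RR.

1.564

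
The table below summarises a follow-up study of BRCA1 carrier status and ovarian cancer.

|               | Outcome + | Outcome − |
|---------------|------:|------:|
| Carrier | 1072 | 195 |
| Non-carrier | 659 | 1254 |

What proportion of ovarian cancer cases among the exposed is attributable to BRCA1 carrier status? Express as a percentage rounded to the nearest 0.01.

59.29

Cells: a = 1072, b = 195, c = 659, d = 1254.
Risk in exposed = 1072/1267 = 0.84609; risk in unexposed = 659/1913 = 0.34449.
RR = 0.84609/0.34449 = 2.45611
AR% = (RR − 1)/RR × 100 = (2.45611 − 1)/2.45611 × 100 = 59.2852%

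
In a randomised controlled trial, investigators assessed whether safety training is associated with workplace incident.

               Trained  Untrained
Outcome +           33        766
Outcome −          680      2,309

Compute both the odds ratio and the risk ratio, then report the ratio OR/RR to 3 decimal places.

0.787

Reading the table with exposure as columns: a = 33 (Trained, case), b = 680 (Trained, non-case), c = 766 (Untrained, case), d = 2309.
OR = (33·2309)/(680·766) = 76197/520880 = 0.14629
Risk in exposed = 33/713 = 0.04628; risk in unexposed = 766/3075 = 0.24911; RR = 0.18580
OR/RR = 0.14629 / 0.18580 = 0.78733
The outcome is not rare, so the OR lies further from 1 than the RR.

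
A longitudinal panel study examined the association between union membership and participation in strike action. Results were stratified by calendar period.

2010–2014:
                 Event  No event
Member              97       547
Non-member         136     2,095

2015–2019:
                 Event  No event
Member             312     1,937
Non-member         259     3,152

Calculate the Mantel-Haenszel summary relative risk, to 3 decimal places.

1.974

RR_MH = Σ(aᵢ·n₀ᵢ/nᵢ) / Σ(cᵢ·n₁ᵢ/nᵢ), with n₁ᵢ = aᵢ+bᵢ (exposed), n₀ᵢ = cᵢ+dᵢ (unexposed), nᵢ = n₁ᵢ+n₀ᵢ.
Stratum 1 (2010–2014): n₁ = 644, n₀ = 2231, n = 2875; a·n₀/n = 97·2231/2875 = 75.2720; c·n₁/n = 136·644/2875 = 30.4640
Stratum 2 (2015–2019): n₁ = 2249, n₀ = 3411, n = 5660; a·n₀/n = 312·3411/5660 = 188.0269; c·n₁/n = 259·2249/5660 = 102.9136
RR_MH = (75.2720 + 188.0269) / (30.4640 + 102.9136) = 263.2989 / 133.3776 = 1.97409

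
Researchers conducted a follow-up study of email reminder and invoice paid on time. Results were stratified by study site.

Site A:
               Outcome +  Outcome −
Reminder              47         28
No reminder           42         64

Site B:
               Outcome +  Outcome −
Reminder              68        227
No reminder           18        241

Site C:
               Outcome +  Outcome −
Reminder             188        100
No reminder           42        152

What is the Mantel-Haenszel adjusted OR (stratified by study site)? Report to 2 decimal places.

OR_MH = Σ(aᵢdᵢ/nᵢ) / Σ(bᵢcᵢ/nᵢ), where nᵢ is the stratum total.
Stratum 1 (Site A): n = 181; a·d/n = 47·64/181 = 16.6188; b·c/n = 28·42/181 = 6.4972
Stratum 2 (Site B): n = 554; a·d/n = 68·241/554 = 29.5812; b·c/n = 227·18/554 = 7.3755
Stratum 3 (Site C): n = 482; a·d/n = 188·152/482 = 59.2863; b·c/n = 100·42/482 = 8.7137
OR_MH = (16.6188 + 29.5812 + 59.2863) / (6.4972 + 7.3755 + 8.7137) = 105.4863 / 22.5864 = 4.67035

4.67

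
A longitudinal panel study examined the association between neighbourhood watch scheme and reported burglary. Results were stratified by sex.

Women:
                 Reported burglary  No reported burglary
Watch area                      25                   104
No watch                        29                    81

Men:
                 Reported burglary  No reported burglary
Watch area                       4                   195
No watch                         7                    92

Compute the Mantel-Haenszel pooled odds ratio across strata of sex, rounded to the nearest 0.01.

OR_MH = Σ(aᵢdᵢ/nᵢ) / Σ(bᵢcᵢ/nᵢ), where nᵢ is the stratum total.
Stratum 1 (Women): n = 239; a·d/n = 25·81/239 = 8.4728; b·c/n = 104·29/239 = 12.6192
Stratum 2 (Men): n = 298; a·d/n = 4·92/298 = 1.2349; b·c/n = 195·7/298 = 4.5805
OR_MH = (8.4728 + 1.2349) / (12.6192 + 4.5805) = 9.7077 / 17.1998 = 0.56441

0.56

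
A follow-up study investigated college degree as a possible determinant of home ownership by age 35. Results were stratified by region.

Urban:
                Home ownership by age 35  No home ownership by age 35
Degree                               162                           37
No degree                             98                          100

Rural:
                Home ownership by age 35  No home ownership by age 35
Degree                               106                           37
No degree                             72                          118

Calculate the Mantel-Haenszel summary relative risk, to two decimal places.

1.77

RR_MH = Σ(aᵢ·n₀ᵢ/nᵢ) / Σ(cᵢ·n₁ᵢ/nᵢ), with n₁ᵢ = aᵢ+bᵢ (exposed), n₀ᵢ = cᵢ+dᵢ (unexposed), nᵢ = n₁ᵢ+n₀ᵢ.
Stratum 1 (Urban): n₁ = 199, n₀ = 198, n = 397; a·n₀/n = 162·198/397 = 80.7960; c·n₁/n = 98·199/397 = 49.1234
Stratum 2 (Rural): n₁ = 143, n₀ = 190, n = 333; a·n₀/n = 106·190/333 = 60.4805; c·n₁/n = 72·143/333 = 30.9189
RR_MH = (80.7960 + 60.4805) / (49.1234 + 30.9189) = 141.2765 / 80.0423 = 1.76502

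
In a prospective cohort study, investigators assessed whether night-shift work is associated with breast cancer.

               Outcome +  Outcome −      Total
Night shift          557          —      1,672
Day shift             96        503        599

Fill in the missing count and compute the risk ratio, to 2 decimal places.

2.08

The missing cell is in the exposed row: 1672 − 557 = 1115.
So a = 557, b = 1115, c = 96, d = 503.
RR = [a/(a+b)] / [c/(c+d)] = (557/1672) / (96/599) = 0.33313/0.16027 = 2.07862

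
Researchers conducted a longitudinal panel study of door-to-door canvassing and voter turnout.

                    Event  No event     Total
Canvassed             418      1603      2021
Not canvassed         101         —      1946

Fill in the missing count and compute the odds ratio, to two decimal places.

The missing cell is in the unexposed row: 1946 − 101 = 1845.
So a = 418, b = 1603, c = 101, d = 1845.
OR = (a·d)/(b·c) = (418 × 1845) / (1603 × 101) = 771210 / 161903 = 4.76341

4.76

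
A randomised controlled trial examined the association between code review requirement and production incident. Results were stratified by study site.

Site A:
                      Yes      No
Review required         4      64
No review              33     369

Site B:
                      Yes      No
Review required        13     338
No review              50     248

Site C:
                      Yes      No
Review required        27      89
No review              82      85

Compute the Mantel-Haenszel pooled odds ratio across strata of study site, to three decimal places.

OR_MH = Σ(aᵢdᵢ/nᵢ) / Σ(bᵢcᵢ/nᵢ), where nᵢ is the stratum total.
Stratum 1 (Site A): n = 470; a·d/n = 4·369/470 = 3.1404; b·c/n = 64·33/470 = 4.4936
Stratum 2 (Site B): n = 649; a·d/n = 13·248/649 = 4.9676; b·c/n = 338·50/649 = 26.0401
Stratum 3 (Site C): n = 283; a·d/n = 27·85/283 = 8.1095; b·c/n = 89·82/283 = 25.7880
OR_MH = (3.1404 + 4.9676 + 8.1095) / (4.4936 + 26.0401 + 25.7880) = 16.2176 / 56.3217 = 0.28795

0.288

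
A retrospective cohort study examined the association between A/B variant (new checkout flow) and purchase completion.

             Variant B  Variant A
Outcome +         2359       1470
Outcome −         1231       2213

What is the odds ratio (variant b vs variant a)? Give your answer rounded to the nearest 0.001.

2.885

Reading the table with exposure as columns: a = 2359 (Variant B, case), b = 1231 (Variant B, non-case), c = 1470 (Variant A, case), d = 2213.
OR = (a·d)/(b·c) = (2359 × 2213) / (1231 × 1470) = 5220467 / 1809570 = 2.88492
The odds of purchase completion are about 2.88 times as high in the variant b group.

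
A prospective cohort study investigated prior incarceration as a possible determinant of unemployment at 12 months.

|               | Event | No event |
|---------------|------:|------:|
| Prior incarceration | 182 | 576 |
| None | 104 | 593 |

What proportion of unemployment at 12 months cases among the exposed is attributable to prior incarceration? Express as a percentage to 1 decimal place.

37.9

Cells: a = 182, b = 576, c = 104, d = 593.
Risk in exposed = 182/758 = 0.24011; risk in unexposed = 104/697 = 0.14921.
RR = 0.24011/0.14921 = 1.60917
AR% = (RR − 1)/RR × 100 = (1.60917 − 1)/1.60917 × 100 = 37.8561%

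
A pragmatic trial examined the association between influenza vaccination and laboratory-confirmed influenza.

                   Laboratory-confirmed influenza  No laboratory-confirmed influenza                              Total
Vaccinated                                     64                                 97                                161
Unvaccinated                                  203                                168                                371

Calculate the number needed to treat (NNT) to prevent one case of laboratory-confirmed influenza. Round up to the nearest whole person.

Risk in treated group = 64/161 = 0.39752; risk in control = 203/371 = 0.54717.
Absolute risk reduction = 0.54717 − 0.39752 = 0.14965
NNT = 1 / ARR = 1 / 0.14965 = 6.682 → round up → 7

7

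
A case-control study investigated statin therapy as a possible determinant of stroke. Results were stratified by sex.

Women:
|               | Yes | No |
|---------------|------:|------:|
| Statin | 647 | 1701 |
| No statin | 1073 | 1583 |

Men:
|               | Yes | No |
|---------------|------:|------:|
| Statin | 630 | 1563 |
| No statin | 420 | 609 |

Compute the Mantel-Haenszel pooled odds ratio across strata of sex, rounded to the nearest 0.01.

0.57

OR_MH = Σ(aᵢdᵢ/nᵢ) / Σ(bᵢcᵢ/nᵢ), where nᵢ is the stratum total.
Stratum 1 (Women): n = 5004; a·d/n = 647·1583/5004 = 204.6765; b·c/n = 1701·1073/5004 = 364.7428
Stratum 2 (Men): n = 3222; a·d/n = 630·609/3222 = 119.0782; b·c/n = 1563·420/3222 = 203.7430
OR_MH = (204.6765 + 119.0782) / (364.7428 + 203.7430) = 323.7547 / 568.4858 = 0.56950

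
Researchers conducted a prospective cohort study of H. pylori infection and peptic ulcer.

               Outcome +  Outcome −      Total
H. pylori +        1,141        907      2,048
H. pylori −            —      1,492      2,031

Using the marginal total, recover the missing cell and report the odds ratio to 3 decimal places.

3.482

The missing cell is in the unexposed row: 2031 − 1492 = 539.
So a = 1141, b = 907, c = 539, d = 1492.
OR = (a·d)/(b·c) = (1141 × 1492) / (907 × 539) = 1702372 / 488873 = 3.48224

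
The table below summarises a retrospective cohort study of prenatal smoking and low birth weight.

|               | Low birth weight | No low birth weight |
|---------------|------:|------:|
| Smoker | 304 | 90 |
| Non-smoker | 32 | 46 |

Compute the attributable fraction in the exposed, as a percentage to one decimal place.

Cells: a = 304, b = 90, c = 32, d = 46.
Risk in exposed = 304/394 = 0.77157; risk in unexposed = 32/78 = 0.41026.
RR = 0.77157/0.41026 = 1.88071
AR% = (RR − 1)/RR × 100 = (1.88071 − 1)/1.88071 × 100 = 46.8286%

46.8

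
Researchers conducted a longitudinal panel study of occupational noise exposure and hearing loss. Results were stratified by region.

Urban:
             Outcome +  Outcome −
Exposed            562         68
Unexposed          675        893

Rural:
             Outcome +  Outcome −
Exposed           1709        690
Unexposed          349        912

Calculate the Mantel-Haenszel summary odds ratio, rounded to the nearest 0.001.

OR_MH = Σ(aᵢdᵢ/nᵢ) / Σ(bᵢcᵢ/nᵢ), where nᵢ is the stratum total.
Stratum 1 (Urban): n = 2198; a·d/n = 562·893/2198 = 228.3285; b·c/n = 68·675/2198 = 20.8826
Stratum 2 (Rural): n = 3660; a·d/n = 1709·912/3660 = 425.8492; b·c/n = 690·349/3660 = 65.7951
OR_MH = (228.3285 + 425.8492) / (20.8826 + 65.7951) = 654.1777 / 86.6777 = 7.54724

7.547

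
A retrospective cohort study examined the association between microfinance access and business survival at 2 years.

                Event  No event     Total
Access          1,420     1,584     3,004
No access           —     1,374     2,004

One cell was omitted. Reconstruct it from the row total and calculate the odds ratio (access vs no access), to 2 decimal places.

1.96

The missing cell is in the unexposed row: 2004 − 1374 = 630.
So a = 1420, b = 1584, c = 630, d = 1374.
OR = (a·d)/(b·c) = (1420 × 1374) / (1584 × 630) = 1951080 / 997920 = 1.95515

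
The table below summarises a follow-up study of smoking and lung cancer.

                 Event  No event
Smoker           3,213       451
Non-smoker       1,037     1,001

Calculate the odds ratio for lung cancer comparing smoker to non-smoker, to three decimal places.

6.877

Cells: a = 3213, b = 451, c = 1037, d = 1001.
OR = (a·d)/(b·c) = (3213 × 1001) / (451 × 1037) = 3216213 / 467687 = 6.87685
The odds of lung cancer are about 6.88 times as high in the smoker group.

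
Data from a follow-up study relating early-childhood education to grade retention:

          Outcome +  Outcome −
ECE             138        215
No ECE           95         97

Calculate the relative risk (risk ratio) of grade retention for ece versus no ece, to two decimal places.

Cells: a = 138, b = 215, c = 95, d = 97.
Risk in exposed = 138/353 = 0.39093; risk in unexposed = 95/192 = 0.49479.
RR = 0.39093 / 0.49479 = 0.79010
The risk is 21% lower among the exposed than among the unexposed.

0.79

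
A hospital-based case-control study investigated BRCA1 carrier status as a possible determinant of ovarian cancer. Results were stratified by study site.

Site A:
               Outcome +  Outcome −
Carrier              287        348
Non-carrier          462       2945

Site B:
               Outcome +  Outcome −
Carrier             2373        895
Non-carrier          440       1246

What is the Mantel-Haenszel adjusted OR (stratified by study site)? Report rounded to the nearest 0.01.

6.76

OR_MH = Σ(aᵢdᵢ/nᵢ) / Σ(bᵢcᵢ/nᵢ), where nᵢ is the stratum total.
Stratum 1 (Site A): n = 4042; a·d/n = 287·2945/4042 = 209.1081; b·c/n = 348·462/4042 = 39.7763
Stratum 2 (Site B): n = 4954; a·d/n = 2373·1246/4954 = 596.8426; b·c/n = 895·440/4954 = 79.4913
OR_MH = (209.1081 + 596.8426) / (39.7763 + 79.4913) = 805.9507 / 119.2677 = 6.75749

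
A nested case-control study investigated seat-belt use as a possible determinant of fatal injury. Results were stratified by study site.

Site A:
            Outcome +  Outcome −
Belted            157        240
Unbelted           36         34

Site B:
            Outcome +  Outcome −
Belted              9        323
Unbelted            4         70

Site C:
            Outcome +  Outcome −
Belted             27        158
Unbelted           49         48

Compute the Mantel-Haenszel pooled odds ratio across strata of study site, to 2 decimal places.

0.36

OR_MH = Σ(aᵢdᵢ/nᵢ) / Σ(bᵢcᵢ/nᵢ), where nᵢ is the stratum total.
Stratum 1 (Site A): n = 467; a·d/n = 157·34/467 = 11.4304; b·c/n = 240·36/467 = 18.5011
Stratum 2 (Site B): n = 406; a·d/n = 9·70/406 = 1.5517; b·c/n = 323·4/406 = 3.1823
Stratum 3 (Site C): n = 282; a·d/n = 27·48/282 = 4.5957; b·c/n = 158·49/282 = 27.4539
OR_MH = (11.4304 + 1.5517 + 4.5957) / (18.5011 + 3.1823 + 27.4539) = 17.5779 / 49.1372 = 0.35773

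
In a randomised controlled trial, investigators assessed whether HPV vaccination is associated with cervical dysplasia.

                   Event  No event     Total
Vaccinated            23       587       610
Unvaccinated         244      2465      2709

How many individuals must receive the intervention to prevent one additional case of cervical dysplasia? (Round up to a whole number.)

Risk in treated group = 23/610 = 0.03770; risk in control = 244/2709 = 0.09007.
Absolute risk reduction = 0.09007 − 0.03770 = 0.05237
NNT = 1 / ARR = 1 / 0.05237 = 19.097 → round up → 20

20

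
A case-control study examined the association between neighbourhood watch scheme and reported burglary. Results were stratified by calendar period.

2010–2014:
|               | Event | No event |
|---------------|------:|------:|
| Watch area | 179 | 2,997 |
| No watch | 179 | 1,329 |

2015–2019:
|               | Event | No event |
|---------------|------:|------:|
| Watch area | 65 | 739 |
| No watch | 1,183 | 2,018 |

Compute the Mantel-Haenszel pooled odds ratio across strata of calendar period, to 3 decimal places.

OR_MH = Σ(aᵢdᵢ/nᵢ) / Σ(bᵢcᵢ/nᵢ), where nᵢ is the stratum total.
Stratum 1 (2010–2014): n = 4684; a·d/n = 179·1329/4684 = 50.7880; b·c/n = 2997·179/4684 = 114.5310
Stratum 2 (2015–2019): n = 4005; a·d/n = 65·2018/4005 = 32.7516; b·c/n = 739·1183/4005 = 218.2864
OR_MH = (50.7880 + 32.7516) / (114.5310 + 218.2864) = 83.5396 / 332.8173 = 0.25101

0.251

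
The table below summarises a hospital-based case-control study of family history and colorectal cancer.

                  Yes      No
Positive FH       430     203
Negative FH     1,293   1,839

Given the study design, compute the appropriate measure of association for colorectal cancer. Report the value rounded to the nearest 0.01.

Cells: a = 430, b = 203, c = 1293, d = 1839.
This is a hospital-based case-control study: participants were sampled on outcome status, so risks in the source population cannot be estimated directly — relative risk is not valid here. The odds ratio is the appropriate measure.
OR = (a·d)/(b·c) = (430 × 1839) / (203 × 1293) = 790770 / 262479 = 3.01270

3.01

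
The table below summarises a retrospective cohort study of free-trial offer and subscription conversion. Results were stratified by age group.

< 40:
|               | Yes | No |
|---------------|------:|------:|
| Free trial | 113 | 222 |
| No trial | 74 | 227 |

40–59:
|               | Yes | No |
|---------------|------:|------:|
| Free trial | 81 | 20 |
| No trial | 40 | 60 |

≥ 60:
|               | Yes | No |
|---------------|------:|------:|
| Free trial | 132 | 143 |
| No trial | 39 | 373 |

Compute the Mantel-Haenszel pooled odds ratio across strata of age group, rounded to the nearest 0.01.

3.59

OR_MH = Σ(aᵢdᵢ/nᵢ) / Σ(bᵢcᵢ/nᵢ), where nᵢ is the stratum total.
Stratum 1 (< 40): n = 636; a·d/n = 113·227/636 = 40.3318; b·c/n = 222·74/636 = 25.8302
Stratum 2 (40–59): n = 201; a·d/n = 81·60/201 = 24.1791; b·c/n = 20·40/201 = 3.9801
Stratum 3 (≥ 60): n = 687; a·d/n = 132·373/687 = 71.6681; b·c/n = 143·39/687 = 8.1179
OR_MH = (40.3318 + 24.1791 + 71.6681) / (25.8302 + 3.9801 + 8.1179) = 136.1790 / 37.9282 = 3.59044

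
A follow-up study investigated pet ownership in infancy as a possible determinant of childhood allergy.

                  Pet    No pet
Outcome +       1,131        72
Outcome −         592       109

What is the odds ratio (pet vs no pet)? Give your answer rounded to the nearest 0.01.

Reading the table with exposure as columns: a = 1131 (Pet, case), b = 592 (Pet, non-case), c = 72 (No pet, case), d = 109.
OR = (a·d)/(b·c) = (1131 × 109) / (592 × 72) = 123279 / 42624 = 2.89224
The odds of childhood allergy are about 2.89 times as high in the pet group.

2.89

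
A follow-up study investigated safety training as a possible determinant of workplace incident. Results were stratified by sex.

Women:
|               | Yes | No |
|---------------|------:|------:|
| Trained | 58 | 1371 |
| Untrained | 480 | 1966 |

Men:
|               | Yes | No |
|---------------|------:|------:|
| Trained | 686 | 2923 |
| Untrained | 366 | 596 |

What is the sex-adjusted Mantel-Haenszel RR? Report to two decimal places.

RR_MH = Σ(aᵢ·n₀ᵢ/nᵢ) / Σ(cᵢ·n₁ᵢ/nᵢ), with n₁ᵢ = aᵢ+bᵢ (exposed), n₀ᵢ = cᵢ+dᵢ (unexposed), nᵢ = n₁ᵢ+n₀ᵢ.
Stratum 1 (Women): n₁ = 1429, n₀ = 2446, n = 3875; a·n₀/n = 58·2446/3875 = 36.6111; c·n₁/n = 480·1429/3875 = 177.0116
Stratum 2 (Men): n₁ = 3609, n₀ = 962, n = 4571; a·n₀/n = 686·962/4571 = 144.3737; c·n₁/n = 366·3609/4571 = 288.9727
RR_MH = (36.6111 + 144.3737) / (177.0116 + 288.9727) = 180.9848 / 465.9843 = 0.38839

0.39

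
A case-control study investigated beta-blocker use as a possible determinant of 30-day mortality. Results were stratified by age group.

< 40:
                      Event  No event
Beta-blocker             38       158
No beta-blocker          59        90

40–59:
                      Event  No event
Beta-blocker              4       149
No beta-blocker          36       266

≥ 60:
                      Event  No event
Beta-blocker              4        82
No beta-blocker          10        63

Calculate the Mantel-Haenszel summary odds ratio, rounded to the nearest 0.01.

0.31

OR_MH = Σ(aᵢdᵢ/nᵢ) / Σ(bᵢcᵢ/nᵢ), where nᵢ is the stratum total.
Stratum 1 (< 40): n = 345; a·d/n = 38·90/345 = 9.9130; b·c/n = 158·59/345 = 27.0203
Stratum 2 (40–59): n = 455; a·d/n = 4·266/455 = 2.3385; b·c/n = 149·36/455 = 11.7890
Stratum 3 (≥ 60): n = 159; a·d/n = 4·63/159 = 1.5849; b·c/n = 82·10/159 = 5.1572
OR_MH = (9.9130 + 2.3385 + 1.5849) / (27.0203 + 11.7890 + 5.1572) = 13.8364 / 43.9665 = 0.31470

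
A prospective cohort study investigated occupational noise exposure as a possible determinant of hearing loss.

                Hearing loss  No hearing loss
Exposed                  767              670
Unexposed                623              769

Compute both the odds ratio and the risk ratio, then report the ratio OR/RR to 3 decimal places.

1.185

Cells: a = 767, b = 670, c = 623, d = 769.
OR = (767·769)/(670·623) = 589823/417410 = 1.41305
Risk in exposed = 767/1437 = 0.53375; risk in unexposed = 623/1392 = 0.44756; RR = 1.19259
OR/RR = 1.41305 / 1.19259 = 1.18487
The outcome is not rare, so the OR lies further from 1 than the RR.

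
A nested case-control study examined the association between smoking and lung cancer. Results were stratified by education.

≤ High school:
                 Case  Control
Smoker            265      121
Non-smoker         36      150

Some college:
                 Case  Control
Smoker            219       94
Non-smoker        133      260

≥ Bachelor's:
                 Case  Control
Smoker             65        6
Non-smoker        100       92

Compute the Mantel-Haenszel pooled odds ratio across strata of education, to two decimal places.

6.26

OR_MH = Σ(aᵢdᵢ/nᵢ) / Σ(bᵢcᵢ/nᵢ), where nᵢ is the stratum total.
Stratum 1 (≤ High school): n = 572; a·d/n = 265·150/572 = 69.4930; b·c/n = 121·36/572 = 7.6154
Stratum 2 (Some college): n = 706; a·d/n = 219·260/706 = 80.6516; b·c/n = 94·133/706 = 17.7082
Stratum 3 (≥ Bachelor's): n = 263; a·d/n = 65·92/263 = 22.7376; b·c/n = 6·100/263 = 2.2814
OR_MH = (69.4930 + 80.6516 + 22.7376) / (7.6154 + 17.7082 + 2.2814) = 172.8822 / 27.6050 = 6.26272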